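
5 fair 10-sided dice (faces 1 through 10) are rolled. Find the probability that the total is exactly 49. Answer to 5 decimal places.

0.00005

There are 10^5 = 100000 equally likely outcomes.
The number of ordered 5-tuples from {1,…,10} summing to 49 is 5.
P(sum = 49) = 5/100000 = 1/20000 ≈ 0.00005.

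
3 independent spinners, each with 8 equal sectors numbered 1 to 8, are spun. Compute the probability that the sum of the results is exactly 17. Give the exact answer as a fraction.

There are 8^3 = 512 equally likely outcomes.
The number of ordered 3-tuples from {1,…,8} summing to 17 is 36.
P(sum = 17) = 36/512 = 9/128.

9/128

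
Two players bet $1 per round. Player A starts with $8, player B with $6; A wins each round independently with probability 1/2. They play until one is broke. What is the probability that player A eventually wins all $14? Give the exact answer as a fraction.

With a fair step, P(i) = ½P(i−1) + ½P(i+1) with P(0)=0, P(14)=1 has the linear solution P(i) = i/14.
P(8) = 8/14 = 4/7.

4/7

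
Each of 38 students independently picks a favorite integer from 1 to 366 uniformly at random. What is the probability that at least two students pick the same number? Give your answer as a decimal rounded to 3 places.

It's easier to compute the probability that all 38 are distinct.
P(all distinct) = 366/366 · 365/366 · ··· · 329/366 ≈ 0.137.
So the probability of at least one match is 1 − 0.137 = 0.863.

0.863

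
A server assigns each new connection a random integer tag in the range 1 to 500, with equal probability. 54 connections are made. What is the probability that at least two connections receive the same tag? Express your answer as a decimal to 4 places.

0.9487

It's easier to compute the probability that all 54 are distinct.
P(all distinct) = 500/500 · 499/500 · ··· · 447/500 ≈ 0.0513.
So the probability of at least one match is 1 − 0.0513 = 0.9487.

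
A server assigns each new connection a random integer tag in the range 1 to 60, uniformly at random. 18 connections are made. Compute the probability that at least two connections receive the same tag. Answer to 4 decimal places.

It's easier to compute the probability that all 18 are distinct.
P(all distinct) = 60/60 · 59/60 · ··· · 43/60 ≈ 0.0583.
So the probability of at least one match is 1 − 0.0583 = 0.9417.

0.9417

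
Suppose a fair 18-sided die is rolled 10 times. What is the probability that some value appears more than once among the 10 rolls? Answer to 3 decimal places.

P(all 10 different) = 18/18 · 17/18 · ··· · 9/18 ≈ 0.044.
P(at least two equal) = 1 − 0.044 = 0.956.

0.956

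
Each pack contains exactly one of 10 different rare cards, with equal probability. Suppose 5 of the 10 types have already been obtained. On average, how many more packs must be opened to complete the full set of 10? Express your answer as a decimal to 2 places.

Starting from 5 distinct types, each trial gives a new one with probability (10−i)/10 when i types are held, so the wait for the next new type is 10/(10−i).
E = 10/5 + 10/4 + 10/3 + 10/2 + 10/1 = 137/6 ≈ 22.83.

22.83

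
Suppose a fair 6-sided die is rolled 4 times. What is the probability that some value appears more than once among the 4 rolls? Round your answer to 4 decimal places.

P(all 4 different) = 6/6 · 5/6 · ··· · 3/6 ≈ 0.2778.
P(at least two equal) = 1 − 0.2778 = 0.7222.

0.7222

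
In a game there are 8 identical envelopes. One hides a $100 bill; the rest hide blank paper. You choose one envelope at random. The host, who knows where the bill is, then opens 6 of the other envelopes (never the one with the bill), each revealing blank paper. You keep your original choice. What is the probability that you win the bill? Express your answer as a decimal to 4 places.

The host can always open 6 empty envelopes regardless of your choice, so the reveals give no information about your original envelope.
P(win by staying) = 1/8 ≈ 0.1250.

0.1250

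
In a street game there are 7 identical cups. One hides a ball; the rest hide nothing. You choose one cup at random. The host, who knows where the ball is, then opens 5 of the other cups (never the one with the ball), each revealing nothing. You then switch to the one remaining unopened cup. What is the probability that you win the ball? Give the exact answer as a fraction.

Your original cup holds the ball with probability 1/7, so the other 6 collectively hold it with probability 6/7.
The host can always find 5 empty cups to open, so the reveals don't change that 6/7; it is now spread over the 1 remaining unopened cup.
P(win by switching) = (6/7) · (1/1) = 6/7.

6/7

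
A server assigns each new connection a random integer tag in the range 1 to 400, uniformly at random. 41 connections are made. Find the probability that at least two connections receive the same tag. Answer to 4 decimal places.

0.8803

It's easier to compute the probability that all 41 are distinct.
P(all distinct) = 400/400 · 399/400 · ··· · 360/400 ≈ 0.1197.
So the probability of at least one match is 1 − 0.1197 = 0.8803.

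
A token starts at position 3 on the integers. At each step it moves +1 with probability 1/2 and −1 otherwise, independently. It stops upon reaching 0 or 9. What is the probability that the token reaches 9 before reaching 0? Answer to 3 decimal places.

With a fair step, P(i) = ½P(i−1) + ½P(i+1) with P(0)=0, P(9)=1 has the linear solution P(i) = i/9.
P(3) = 3/9 = 1/3 ≈ 0.333.

0.333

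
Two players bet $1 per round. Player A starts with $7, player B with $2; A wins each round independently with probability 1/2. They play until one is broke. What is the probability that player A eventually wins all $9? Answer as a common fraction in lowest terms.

7/9

With a fair step, P(i) = ½P(i−1) + ½P(i+1) with P(0)=0, P(9)=1 has the linear solution P(i) = i/9.
P(7) = 7/9.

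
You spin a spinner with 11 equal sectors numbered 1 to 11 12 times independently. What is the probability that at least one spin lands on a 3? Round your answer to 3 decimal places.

0.681

P(no spin lands on a 3) = (10/11)^12 ≈ 0.319.
P(at least one) = 1 − 0.319 = 0.681.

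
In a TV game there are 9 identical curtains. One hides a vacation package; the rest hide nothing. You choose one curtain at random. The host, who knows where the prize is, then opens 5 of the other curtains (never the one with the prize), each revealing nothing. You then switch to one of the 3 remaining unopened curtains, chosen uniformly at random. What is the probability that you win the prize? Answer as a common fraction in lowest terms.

Your original curtain holds the prize with probability 1/9, so the other 8 collectively hold it with probability 8/9.
The host can always find 5 empty curtains to open, so the reveals don't change that 8/9; it is now spread over the 3 remaining unopened curtains.
P(win by switching) = (8/9) · (1/3) = 8/27.

8/27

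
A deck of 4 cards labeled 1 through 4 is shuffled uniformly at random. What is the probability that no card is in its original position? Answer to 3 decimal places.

0.375

This is the derangement probability: permutations of 4 with no fixed point.
D(4) = 4! · (1 − 1/1! + 1/2! − ··· + (−1)^4/4!) = 9.
P = 9/24 = 3/8 ≈ 0.375.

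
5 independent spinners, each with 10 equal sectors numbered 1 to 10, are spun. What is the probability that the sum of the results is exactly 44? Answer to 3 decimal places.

There are 10^5 = 100000 equally likely outcomes.
The number of ordered 5-tuples from {1,…,10} summing to 44 is 210.
P(sum = 44) = 210/100000 = 21/10000 ≈ 0.002.

0.002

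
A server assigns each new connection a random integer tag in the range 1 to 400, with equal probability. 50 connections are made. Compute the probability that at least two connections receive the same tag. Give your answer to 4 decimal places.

0.9591

It's easier to compute the probability that all 50 are distinct.
P(all distinct) = 400/400 · 399/400 · ··· · 351/400 ≈ 0.0409.
So the probability of at least one match is 1 − 0.0409 = 0.9591.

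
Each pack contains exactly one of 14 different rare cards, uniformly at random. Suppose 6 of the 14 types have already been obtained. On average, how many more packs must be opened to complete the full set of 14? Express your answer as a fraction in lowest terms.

761/20

Starting from 6 distinct types, each trial gives a new one with probability (14−i)/14 when i types are held, so the wait for the next new type is 14/(14−i).
E = 14/8 + 14/7 + 14/6 + 14/5 + 14/4 + 14/3 + 14/2 + 14/1 = 761/20.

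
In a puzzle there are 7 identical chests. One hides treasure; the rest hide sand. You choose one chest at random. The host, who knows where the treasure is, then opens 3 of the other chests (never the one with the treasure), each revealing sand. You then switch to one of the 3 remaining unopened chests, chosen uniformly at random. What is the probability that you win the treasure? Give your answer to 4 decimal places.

0.2857

Your original chest holds the treasure with probability 1/7, so the other 6 collectively hold it with probability 6/7.
The host can always find 3 empty chests to open, so the reveals don't change that 6/7; it is now spread over the 3 remaining unopened chests.
P(win by switching) = (6/7) · (1/3) = 2/7 ≈ 0.2857.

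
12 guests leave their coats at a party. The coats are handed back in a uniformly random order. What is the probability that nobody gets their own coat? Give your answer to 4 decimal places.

0.3679

This is the derangement probability: permutations of 12 with no fixed point.
D(12) = 12! · (1 − 1/1! + 1/2! − ··· + (−1)^12/12!) = 176214841.
P = 176214841/479001600 = 16019531/43545600 ≈ 0.3679.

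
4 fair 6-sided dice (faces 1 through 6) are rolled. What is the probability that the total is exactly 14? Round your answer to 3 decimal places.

0.113

There are 6^4 = 1296 equally likely outcomes.
The number of ordered 4-tuples from {1,…,6} summing to 14 is 146.
P(sum = 14) = 146/1296 = 73/648 ≈ 0.113.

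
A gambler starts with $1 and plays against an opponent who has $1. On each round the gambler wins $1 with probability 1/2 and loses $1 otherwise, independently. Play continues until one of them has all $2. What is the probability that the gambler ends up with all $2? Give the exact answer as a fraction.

1/2

With a fair step, P(i) = ½P(i−1) + ½P(i+1) with P(0)=0, P(2)=1 has the linear solution P(i) = i/2.
P(1) = 1/2.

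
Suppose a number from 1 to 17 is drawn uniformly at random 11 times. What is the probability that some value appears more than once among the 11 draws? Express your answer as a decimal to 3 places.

P(all 11 different) = 17/17 · 16/17 · ··· · 7/17 ≈ 0.014.
P(at least two equal) = 1 − 0.014 = 0.986.

0.986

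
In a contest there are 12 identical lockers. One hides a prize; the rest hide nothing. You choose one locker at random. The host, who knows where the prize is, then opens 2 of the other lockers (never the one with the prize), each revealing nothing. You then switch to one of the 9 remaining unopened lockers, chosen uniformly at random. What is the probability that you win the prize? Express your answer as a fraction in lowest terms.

Your original locker holds the prize with probability 1/12, so the other 11 collectively hold it with probability 11/12.
The host can always find 2 empty lockers to open, so the reveals don't change that 11/12; it is now spread over the 9 remaining unopened lockers.
P(win by switching) = (11/12) · (1/9) = 11/108.

11/108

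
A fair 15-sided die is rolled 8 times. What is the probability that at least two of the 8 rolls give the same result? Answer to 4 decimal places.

P(all 8 different) = 15/15 · 14/15 · ··· · 8/15 ≈ 0.1012.
P(at least two equal) = 1 − 0.1012 = 0.8988.

0.8988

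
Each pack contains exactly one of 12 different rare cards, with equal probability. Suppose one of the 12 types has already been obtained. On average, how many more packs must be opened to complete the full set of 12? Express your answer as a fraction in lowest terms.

83711/2310

Starting from 1 distinct type, each trial gives a new one with probability (12−i)/12 when i types are held, so the wait for the next new type is 12/(12−i).
E = 12/11 + 12/10 + 12/9 + 12/8 + 12/7 + 12/6 + 12/5 + 12/4 + 12/3 + 12/2 + 12/1 = 83711/2310.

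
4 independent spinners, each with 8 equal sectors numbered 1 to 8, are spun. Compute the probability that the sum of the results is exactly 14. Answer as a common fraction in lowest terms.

There are 8^4 = 4096 equally likely outcomes.
The number of ordered 4-tuples from {1,…,8} summing to 14 is 246.
P(sum = 14) = 246/4096 = 123/2048.

123/2048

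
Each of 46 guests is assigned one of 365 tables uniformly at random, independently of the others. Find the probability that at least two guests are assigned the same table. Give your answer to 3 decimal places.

It's easier to compute the probability that all 46 are distinct.
P(all distinct) = 365/365 · 364/365 · ··· · 320/365 ≈ 0.052.
So the probability of at least one match is 1 − 0.052 = 0.948.

0.948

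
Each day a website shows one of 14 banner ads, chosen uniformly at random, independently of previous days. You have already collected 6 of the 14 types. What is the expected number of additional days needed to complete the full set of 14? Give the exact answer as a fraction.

Starting from 6 distinct types, each trial gives a new one with probability (14−i)/14 when i types are held, so the wait for the next new type is 14/(14−i).
E = 14/8 + 14/7 + 14/6 + 14/5 + 14/4 + 14/3 + 14/2 + 14/1 = 761/20.

761/20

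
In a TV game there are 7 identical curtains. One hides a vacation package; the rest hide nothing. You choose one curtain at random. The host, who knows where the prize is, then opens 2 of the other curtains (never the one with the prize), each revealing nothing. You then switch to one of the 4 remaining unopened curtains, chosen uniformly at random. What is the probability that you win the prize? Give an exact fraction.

Your original curtain holds the prize with probability 1/7, so the other 6 collectively hold it with probability 6/7.
The host can always find 2 empty curtains to open, so the reveals don't change that 6/7; it is now spread over the 4 remaining unopened curtains.
P(win by switching) = (6/7) · (1/4) = 3/14.

3/14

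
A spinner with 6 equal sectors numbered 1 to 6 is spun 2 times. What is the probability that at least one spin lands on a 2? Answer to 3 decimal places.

P(no spin lands on a 2) = (5/6)^2 ≈ 0.694.
P(at least one) = 1 − 0.694 = 0.306.

0.306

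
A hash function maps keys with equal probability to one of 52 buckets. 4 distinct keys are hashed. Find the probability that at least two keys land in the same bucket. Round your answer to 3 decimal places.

0.111

It's easier to compute the probability that all 4 are distinct.
P(all distinct) = 52/52 · 51/52 · ··· · 49/52 ≈ 0.889.
So the probability of at least one match is 1 − 0.889 = 0.111.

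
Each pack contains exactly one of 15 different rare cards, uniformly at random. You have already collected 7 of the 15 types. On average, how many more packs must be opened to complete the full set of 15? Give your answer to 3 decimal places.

Starting from 7 distinct types, each trial gives a new one with probability (15−i)/15 when i types are held, so the wait for the next new type is 15/(15−i).
E = 15/8 + 15/7 + 15/6 + 15/5 + 15/4 + 15/3 + 15/2 + 15/1 = 2283/56 ≈ 40.768.

40.768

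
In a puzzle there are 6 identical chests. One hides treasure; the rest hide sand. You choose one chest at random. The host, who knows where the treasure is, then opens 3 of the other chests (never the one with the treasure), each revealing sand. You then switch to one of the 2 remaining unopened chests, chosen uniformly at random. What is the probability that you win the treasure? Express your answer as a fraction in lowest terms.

Your original chest holds the treasure with probability 1/6, so the other 5 collectively hold it with probability 5/6.
The host can always find 3 empty chests to open, so the reveals don't change that 5/6; it is now spread over the 2 remaining unopened chests.
P(win by switching) = (5/6) · (1/2) = 5/12.

5/12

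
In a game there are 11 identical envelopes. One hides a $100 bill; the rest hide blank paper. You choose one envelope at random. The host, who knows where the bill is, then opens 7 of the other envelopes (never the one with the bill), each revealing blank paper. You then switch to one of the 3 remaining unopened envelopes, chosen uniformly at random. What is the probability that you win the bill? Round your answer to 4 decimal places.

0.3030

Your original envelope holds the bill with probability 1/11, so the other 10 collectively hold it with probability 10/11.
The host can always find 7 empty envelopes to open, so the reveals don't change that 10/11; it is now spread over the 3 remaining unopened envelopes.
P(win by switching) = (10/11) · (1/3) = 10/33 ≈ 0.3030.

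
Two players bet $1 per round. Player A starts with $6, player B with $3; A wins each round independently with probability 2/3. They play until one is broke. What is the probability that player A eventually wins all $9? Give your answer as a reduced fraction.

72/73

Let r = q/p = (1/3)/(2/3) = 1/2. The recurrence P(i) = p·P(i+1) + q·P(i−1) with P(0)=0, P(9)=1 gives P(i) = (1 − r^i)/(1 − r^9).
P(6) = (1 − (1/2)^6) / (1 − (1/2)^9) = 72/73.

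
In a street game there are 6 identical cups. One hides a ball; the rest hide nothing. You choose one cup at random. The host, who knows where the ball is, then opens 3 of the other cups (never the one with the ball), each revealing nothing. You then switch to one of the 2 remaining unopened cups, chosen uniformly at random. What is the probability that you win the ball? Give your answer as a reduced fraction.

5/12

Your original cup holds the ball with probability 1/6, so the other 5 collectively hold it with probability 5/6.
The host can always find 3 empty cups to open, so the reveals don't change that 5/6; it is now spread over the 2 remaining unopened cups.
P(win by switching) = (5/6) · (1/2) = 5/12.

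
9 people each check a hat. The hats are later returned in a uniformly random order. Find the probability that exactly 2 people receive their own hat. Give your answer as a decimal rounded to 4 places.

Choose which 2 of the 9 are fixed: C(9,2) = 36 ways.
The remaining 7 must have no fixed point: D(7) = 1854.
P = 36·1854/362880 = 103/560 ≈ 0.1839.

0.1839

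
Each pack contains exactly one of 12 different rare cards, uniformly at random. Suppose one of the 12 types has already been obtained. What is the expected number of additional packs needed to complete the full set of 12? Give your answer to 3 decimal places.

Starting from 1 distinct type, each trial gives a new one with probability (12−i)/12 when i types are held, so the wait for the next new type is 12/(12−i).
E = 12/11 + 12/10 + 12/9 + 12/8 + 12/7 + 12/6 + 12/5 + 12/4 + 12/3 + 12/2 + 12/1 = 83711/2310 ≈ 36.239.

36.239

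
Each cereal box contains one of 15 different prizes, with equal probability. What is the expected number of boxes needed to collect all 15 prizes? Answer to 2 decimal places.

After i distinct types are collected, each trial gives a new one with probability (15−i)/15, so the expected wait for the next new type is 15/(15−i).
E = 15/15 + 15/14 + 15/13 + 15/12 + 15/11 + 15/10 + 15/9 + 15/8 + 15/7 + 15/6 + 15/5 + 15/4 + 15/3 + 15/2 + 15/1 = 1195757/24024 ≈ 49.77.

49.77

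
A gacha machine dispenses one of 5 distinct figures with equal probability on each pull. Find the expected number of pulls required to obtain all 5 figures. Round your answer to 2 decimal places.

11.42

After i distinct types are collected, each trial gives a new one with probability (5−i)/5, so the expected wait for the next new type is 5/(5−i).
E = 5/5 + 5/4 + 5/3 + 5/2 + 5/1 = 137/12 ≈ 11.42.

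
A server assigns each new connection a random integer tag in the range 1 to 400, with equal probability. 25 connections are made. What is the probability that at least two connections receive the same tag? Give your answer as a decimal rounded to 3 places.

0.535

It's easier to compute the probability that all 25 are distinct.
P(all distinct) = 400/400 · 399/400 · ··· · 376/400 ≈ 0.465.
So the probability of at least one match is 1 − 0.465 = 0.535.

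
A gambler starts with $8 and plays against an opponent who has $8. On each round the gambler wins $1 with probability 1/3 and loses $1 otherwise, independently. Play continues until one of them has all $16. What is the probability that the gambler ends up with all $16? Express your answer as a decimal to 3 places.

0.004

Let r = q/p = (2/3)/(1/3) = 2. The recurrence P(i) = p·P(i+1) + q·P(i−1) with P(0)=0, P(16)=1 gives P(i) = (1 − r^i)/(1 − r^16).
P(8) = (1 − (2)^8) / (1 − (2)^16) = 1/257 ≈ 0.004.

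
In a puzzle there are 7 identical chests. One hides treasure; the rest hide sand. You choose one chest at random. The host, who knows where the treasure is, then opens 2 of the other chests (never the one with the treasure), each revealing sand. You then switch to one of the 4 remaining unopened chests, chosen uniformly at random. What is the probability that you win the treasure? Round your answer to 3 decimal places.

0.214

Your original chest holds the treasure with probability 1/7, so the other 6 collectively hold it with probability 6/7.
The host can always find 2 empty chests to open, so the reveals don't change that 6/7; it is now spread over the 4 remaining unopened chests.
P(win by switching) = (6/7) · (1/4) = 3/14 ≈ 0.214.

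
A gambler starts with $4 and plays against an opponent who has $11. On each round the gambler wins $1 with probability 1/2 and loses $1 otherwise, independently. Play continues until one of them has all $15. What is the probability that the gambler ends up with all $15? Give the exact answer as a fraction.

4/15

With a fair step, P(i) = ½P(i−1) + ½P(i+1) with P(0)=0, P(15)=1 has the linear solution P(i) = i/15.
P(4) = 4/15.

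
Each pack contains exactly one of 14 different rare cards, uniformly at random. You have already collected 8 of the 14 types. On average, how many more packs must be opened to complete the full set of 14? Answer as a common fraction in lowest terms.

343/10

Starting from 8 distinct types, each trial gives a new one with probability (14−i)/14 when i types are held, so the wait for the next new type is 14/(14−i).
E = 14/6 + 14/5 + 14/4 + 14/3 + 14/2 + 14/1 = 343/10.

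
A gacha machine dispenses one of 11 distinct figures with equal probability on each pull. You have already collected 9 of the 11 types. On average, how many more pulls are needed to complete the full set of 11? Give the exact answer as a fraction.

33/2

Starting from 9 distinct types, each trial gives a new one with probability (11−i)/11 when i types are held, so the wait for the next new type is 11/(11−i).
E = 11/2 + 11/1 = 33/2.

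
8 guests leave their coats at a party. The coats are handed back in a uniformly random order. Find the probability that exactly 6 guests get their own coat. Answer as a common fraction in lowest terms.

1/1440

Choose which 6 of the 8 are fixed: C(8,6) = 28 ways.
The remaining 2 must have no fixed point: D(2) = 1.
P = 28·1/40320 = 1/1440.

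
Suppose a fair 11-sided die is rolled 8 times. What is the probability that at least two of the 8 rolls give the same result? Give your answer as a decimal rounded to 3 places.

P(all 8 different) = 11/11 · 10/11 · ··· · 4/11 ≈ 0.031.
P(at least two equal) = 1 − 0.031 = 0.969.

0.969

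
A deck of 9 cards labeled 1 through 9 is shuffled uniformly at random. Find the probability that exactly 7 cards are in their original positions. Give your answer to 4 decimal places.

0.0001

Choose which 7 of the 9 are fixed: C(9,7) = 36 ways.
The remaining 2 must have no fixed point: D(2) = 1.
P = 36·1/362880 = 1/10080 ≈ 0.0001.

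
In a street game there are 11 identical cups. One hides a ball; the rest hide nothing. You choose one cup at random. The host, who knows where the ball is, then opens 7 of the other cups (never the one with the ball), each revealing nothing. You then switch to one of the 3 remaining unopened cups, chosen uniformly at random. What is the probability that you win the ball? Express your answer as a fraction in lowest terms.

Your original cup holds the ball with probability 1/11, so the other 10 collectively hold it with probability 10/11.
The host can always find 7 empty cups to open, so the reveals don't change that 10/11; it is now spread over the 3 remaining unopened cups.
P(win by switching) = (10/11) · (1/3) = 10/33.

10/33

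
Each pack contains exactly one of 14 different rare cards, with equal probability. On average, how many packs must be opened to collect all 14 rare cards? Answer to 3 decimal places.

45.522

After i distinct types are collected, each trial gives a new one with probability (14−i)/14, so the expected wait for the next new type is 14/(14−i).
E = 14/14 + 14/13 + 14/12 + 14/11 + 14/10 + 14/9 + 14/8 + 14/7 + 14/6 + 14/5 + 14/4 + 14/3 + 14/2 + 14/1 = 1171733/25740 ≈ 45.522.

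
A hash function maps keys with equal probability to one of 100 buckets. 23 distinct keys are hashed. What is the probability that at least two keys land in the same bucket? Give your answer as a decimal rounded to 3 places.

0.936

It's easier to compute the probability that all 23 are distinct.
P(all distinct) = 100/100 · 99/100 · ··· · 78/100 ≈ 0.064.
So the probability of at least one match is 1 − 0.064 = 0.936.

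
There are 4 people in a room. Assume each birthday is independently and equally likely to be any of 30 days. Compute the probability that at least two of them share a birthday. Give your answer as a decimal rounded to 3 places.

0.188

It's easier to compute the probability that all 4 are distinct.
P(all distinct) = 30/30 · 29/30 · ··· · 27/30 ≈ 0.812.
So the probability of at least one match is 1 − 0.812 = 0.188.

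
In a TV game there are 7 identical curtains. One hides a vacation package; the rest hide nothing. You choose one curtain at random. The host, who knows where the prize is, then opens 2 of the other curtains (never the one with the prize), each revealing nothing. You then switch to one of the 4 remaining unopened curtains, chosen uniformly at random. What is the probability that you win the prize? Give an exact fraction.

3/14

Your original curtain holds the prize with probability 1/7, so the other 6 collectively hold it with probability 6/7.
The host can always find 2 empty curtains to open, so the reveals don't change that 6/7; it is now spread over the 4 remaining unopened curtains.
P(win by switching) = (6/7) · (1/4) = 3/14.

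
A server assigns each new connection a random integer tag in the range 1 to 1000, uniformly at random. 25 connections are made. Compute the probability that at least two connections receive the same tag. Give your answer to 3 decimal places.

0.261

It's easier to compute the probability that all 25 are distinct.
P(all distinct) = 1000/1000 · 999/1000 · ··· · 976/1000 ≈ 0.739.
So the probability of at least one match is 1 − 0.739 = 0.261.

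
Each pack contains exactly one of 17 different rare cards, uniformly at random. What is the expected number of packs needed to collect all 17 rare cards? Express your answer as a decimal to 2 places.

58.47

After i distinct types are collected, each trial gives a new one with probability (17−i)/17, so the expected wait for the next new type is 17/(17−i).
E = 17/17 + 17/16 + 17/15 + 17/14 + 17/13 + 17/12 + 17/11 + 17/10 + 17/9 + 17/8 + 17/7 + 17/6 + 17/5 + 17/4 + 17/3 + 17/2 + 17/1 = 42142223/720720 ≈ 58.47.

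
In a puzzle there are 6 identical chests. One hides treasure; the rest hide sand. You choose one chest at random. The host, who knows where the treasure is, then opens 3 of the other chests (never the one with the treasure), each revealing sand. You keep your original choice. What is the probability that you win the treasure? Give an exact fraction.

1/6

The host can always open 3 empty chests regardless of your choice, so the reveals give no information about your original chest.
P(win by staying) = 1/6.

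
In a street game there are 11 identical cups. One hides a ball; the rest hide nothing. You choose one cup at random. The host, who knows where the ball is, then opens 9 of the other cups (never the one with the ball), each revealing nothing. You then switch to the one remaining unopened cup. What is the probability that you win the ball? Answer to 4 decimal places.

Your original cup holds the ball with probability 1/11, so the other 10 collectively hold it with probability 10/11.
The host can always find 9 empty cups to open, so the reveals don't change that 10/11; it is now spread over the 1 remaining unopened cup.
P(win by switching) = (10/11) · (1/1) = 10/11 ≈ 0.9091.

0.9091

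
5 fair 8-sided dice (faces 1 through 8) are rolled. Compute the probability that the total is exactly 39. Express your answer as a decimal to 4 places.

There are 8^5 = 32768 equally likely outcomes.
The number of ordered 5-tuples from {1,…,8} summing to 39 is 5.
P(sum = 39) = 5/32768 ≈ 0.0002.

0.0002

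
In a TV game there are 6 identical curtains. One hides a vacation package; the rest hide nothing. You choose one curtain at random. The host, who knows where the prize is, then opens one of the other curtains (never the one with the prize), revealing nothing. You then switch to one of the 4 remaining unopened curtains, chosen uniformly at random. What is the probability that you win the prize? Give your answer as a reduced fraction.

5/24

Your original curtain holds the prize with probability 1/6, so the other 5 collectively hold it with probability 5/6.
The host can always find an empty curtain to open, so this doesn't change that 5/6; it is now spread over the 4 remaining unopened curtains.
P(win by switching) = (5/6) · (1/4) = 5/24.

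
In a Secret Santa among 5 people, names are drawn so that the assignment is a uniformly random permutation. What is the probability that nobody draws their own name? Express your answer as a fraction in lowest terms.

11/30

This is the derangement probability: permutations of 5 with no fixed point.
D(5) = 5! · (1 − 1/1! + 1/2! − ··· + (−1)^5/5!) = 44.
P = 44/120 = 11/30.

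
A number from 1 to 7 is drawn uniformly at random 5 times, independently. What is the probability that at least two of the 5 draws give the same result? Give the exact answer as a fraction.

2041/2401

P(all 5 different) = 7/7 · 6/7 · ··· · 3/7 = 360/2401.
P(at least two equal) = 1 − 360/2401 = 2041/2401.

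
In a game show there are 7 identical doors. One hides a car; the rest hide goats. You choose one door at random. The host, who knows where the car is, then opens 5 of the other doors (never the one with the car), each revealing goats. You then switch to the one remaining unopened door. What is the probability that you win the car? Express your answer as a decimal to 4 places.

0.8571

Your original door holds the car with probability 1/7, so the other 6 collectively hold it with probability 6/7.
The host can always find 5 empty doors to open, so the reveals don't change that 6/7; it is now spread over the 1 remaining unopened door.
P(win by switching) = (6/7) · (1/1) = 6/7 ≈ 0.8571.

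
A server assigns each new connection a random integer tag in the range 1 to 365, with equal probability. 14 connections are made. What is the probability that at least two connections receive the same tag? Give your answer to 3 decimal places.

It's easier to compute the probability that all 14 are distinct.
P(all distinct) = 365/365 · 364/365 · ··· · 352/365 ≈ 0.777.
So the probability of at least one match is 1 − 0.777 = 0.223.

0.223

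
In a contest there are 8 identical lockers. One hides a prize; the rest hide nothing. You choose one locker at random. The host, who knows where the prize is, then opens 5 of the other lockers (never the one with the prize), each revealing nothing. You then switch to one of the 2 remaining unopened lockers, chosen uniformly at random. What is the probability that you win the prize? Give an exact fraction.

7/16

Your original locker holds the prize with probability 1/8, so the other 7 collectively hold it with probability 7/8.
The host can always find 5 empty lockers to open, so the reveals don't change that 7/8; it is now spread over the 2 remaining unopened lockers.
P(win by switching) = (7/8) · (1/2) = 7/16.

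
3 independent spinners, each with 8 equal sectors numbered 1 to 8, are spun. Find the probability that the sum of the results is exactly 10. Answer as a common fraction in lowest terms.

9/128

There are 8^3 = 512 equally likely outcomes.
The number of ordered 3-tuples from {1,…,8} summing to 10 is 36.
P(sum = 10) = 36/512 = 9/128.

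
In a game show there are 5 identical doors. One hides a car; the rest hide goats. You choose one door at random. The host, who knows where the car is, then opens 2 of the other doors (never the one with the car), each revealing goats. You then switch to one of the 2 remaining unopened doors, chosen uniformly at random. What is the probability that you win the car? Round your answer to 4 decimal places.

0.4000

Your original door holds the car with probability 1/5, so the other 4 collectively hold it with probability 4/5.
The host can always find 2 empty doors to open, so the reveals don't change that 4/5; it is now spread over the 2 remaining unopened doors.
P(win by switching) = (4/5) · (1/2) = 2/5 ≈ 0.4000.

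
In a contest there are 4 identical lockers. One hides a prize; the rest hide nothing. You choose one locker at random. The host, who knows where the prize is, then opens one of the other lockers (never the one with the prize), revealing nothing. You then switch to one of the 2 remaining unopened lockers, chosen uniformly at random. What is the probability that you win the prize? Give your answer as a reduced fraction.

3/8

Your original locker holds the prize with probability 1/4, so the other 3 collectively hold it with probability 3/4.
The host can always find an empty locker to open, so this doesn't change that 3/4; it is now spread over the 2 remaining unopened lockers.
P(win by switching) = (3/4) · (1/2) = 3/8.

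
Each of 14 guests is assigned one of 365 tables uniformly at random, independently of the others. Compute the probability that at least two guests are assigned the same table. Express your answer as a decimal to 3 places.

0.223

It's easier to compute the probability that all 14 are distinct.
P(all distinct) = 365/365 · 364/365 · ··· · 352/365 ≈ 0.777.
So the probability of at least one match is 1 − 0.777 = 0.223.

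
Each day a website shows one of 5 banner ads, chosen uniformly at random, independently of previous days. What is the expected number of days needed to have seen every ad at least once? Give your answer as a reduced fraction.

137/12

After i distinct types are collected, each trial gives a new one with probability (5−i)/5, so the expected wait for the next new type is 5/(5−i).
E = 5/5 + 5/4 + 5/3 + 5/2 + 5/1 = 137/12.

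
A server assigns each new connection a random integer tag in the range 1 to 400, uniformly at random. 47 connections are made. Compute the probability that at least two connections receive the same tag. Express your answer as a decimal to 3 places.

It's easier to compute the probability that all 47 are distinct.
P(all distinct) = 400/400 · 399/400 · ··· · 354/400 ≈ 0.060.
So the probability of at least one match is 1 − 0.060 = 0.940.

0.940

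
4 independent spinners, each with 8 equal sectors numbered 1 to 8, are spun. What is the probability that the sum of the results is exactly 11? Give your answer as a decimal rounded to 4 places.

0.0293

There are 8^4 = 4096 equally likely outcomes.
The number of ordered 4-tuples from {1,…,8} summing to 11 is 120.
P(sum = 11) = 120/4096 = 15/512 ≈ 0.0293.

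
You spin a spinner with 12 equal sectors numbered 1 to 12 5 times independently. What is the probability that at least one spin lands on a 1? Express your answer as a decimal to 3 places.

P(no spin lands on a 1) = (11/12)^5 ≈ 0.647.
P(at least one) = 1 − 0.647 = 0.353.

0.353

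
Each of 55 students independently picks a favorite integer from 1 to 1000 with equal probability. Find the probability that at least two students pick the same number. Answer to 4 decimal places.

0.7797

It's easier to compute the probability that all 55 are distinct.
P(all distinct) = 1000/1000 · 999/1000 · ··· · 946/1000 ≈ 0.2203.
So the probability of at least one match is 1 − 0.2203 = 0.7797.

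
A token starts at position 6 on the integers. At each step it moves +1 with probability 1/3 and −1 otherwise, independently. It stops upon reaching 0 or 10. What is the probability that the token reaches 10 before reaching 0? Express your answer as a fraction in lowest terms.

21/341

Let r = q/p = (2/3)/(1/3) = 2. The recurrence P(i) = p·P(i+1) + q·P(i−1) with P(0)=0, P(10)=1 gives P(i) = (1 − r^i)/(1 − r^10).
P(6) = (1 − (2)^6) / (1 − (2)^10) = 21/341.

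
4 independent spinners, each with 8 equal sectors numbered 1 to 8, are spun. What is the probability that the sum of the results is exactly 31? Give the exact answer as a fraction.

There are 8^4 = 4096 equally likely outcomes.
The number of ordered 4-tuples from {1,…,8} summing to 31 is 4.
P(sum = 31) = 4/4096 = 1/1024.

1/1024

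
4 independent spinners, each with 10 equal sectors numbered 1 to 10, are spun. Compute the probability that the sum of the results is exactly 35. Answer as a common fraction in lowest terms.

7/1250

There are 10^4 = 10000 equally likely outcomes.
The number of ordered 4-tuples from {1,…,10} summing to 35 is 56.
P(sum = 35) = 56/10000 = 7/1250.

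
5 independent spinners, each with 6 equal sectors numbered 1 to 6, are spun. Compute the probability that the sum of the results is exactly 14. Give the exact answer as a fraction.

There are 6^5 = 7776 equally likely outcomes.
The number of ordered 5-tuples from {1,…,6} summing to 14 is 540.
P(sum = 14) = 540/7776 = 5/72.

5/72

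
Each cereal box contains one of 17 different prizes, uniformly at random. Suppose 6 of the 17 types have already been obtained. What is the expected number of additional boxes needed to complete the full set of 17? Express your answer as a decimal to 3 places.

51.338

Starting from 6 distinct types, each trial gives a new one with probability (17−i)/17 when i types are held, so the wait for the next new type is 17/(17−i).
E = 17/11 + 17/10 + 17/9 + 17/8 + 17/7 + 17/6 + 17/5 + 17/4 + 17/3 + 17/2 + 17/1 = 1423087/27720 ≈ 51.338.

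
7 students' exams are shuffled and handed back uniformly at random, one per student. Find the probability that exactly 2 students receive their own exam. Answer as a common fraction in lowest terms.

11/60

Choose which 2 of the 7 are fixed: C(7,2) = 21 ways.
The remaining 5 must have no fixed point: D(5) = 44.
P = 21·44/5040 = 11/60.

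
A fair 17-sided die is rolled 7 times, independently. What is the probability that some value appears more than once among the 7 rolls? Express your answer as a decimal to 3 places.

0.761

P(all 7 different) = 17/17 · 16/17 · ··· · 11/17 ≈ 0.239.
P(at least two equal) = 1 − 0.239 = 0.761.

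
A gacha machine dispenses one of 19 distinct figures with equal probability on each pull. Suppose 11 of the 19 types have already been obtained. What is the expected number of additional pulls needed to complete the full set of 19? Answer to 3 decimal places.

51.639

Starting from 11 distinct types, each trial gives a new one with probability (19−i)/19 when i types are held, so the wait for the next new type is 19/(19−i).
E = 19/8 + 19/7 + 19/6 + 19/5 + 19/4 + 19/3 + 19/2 + 19/1 = 14459/280 ≈ 51.639.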